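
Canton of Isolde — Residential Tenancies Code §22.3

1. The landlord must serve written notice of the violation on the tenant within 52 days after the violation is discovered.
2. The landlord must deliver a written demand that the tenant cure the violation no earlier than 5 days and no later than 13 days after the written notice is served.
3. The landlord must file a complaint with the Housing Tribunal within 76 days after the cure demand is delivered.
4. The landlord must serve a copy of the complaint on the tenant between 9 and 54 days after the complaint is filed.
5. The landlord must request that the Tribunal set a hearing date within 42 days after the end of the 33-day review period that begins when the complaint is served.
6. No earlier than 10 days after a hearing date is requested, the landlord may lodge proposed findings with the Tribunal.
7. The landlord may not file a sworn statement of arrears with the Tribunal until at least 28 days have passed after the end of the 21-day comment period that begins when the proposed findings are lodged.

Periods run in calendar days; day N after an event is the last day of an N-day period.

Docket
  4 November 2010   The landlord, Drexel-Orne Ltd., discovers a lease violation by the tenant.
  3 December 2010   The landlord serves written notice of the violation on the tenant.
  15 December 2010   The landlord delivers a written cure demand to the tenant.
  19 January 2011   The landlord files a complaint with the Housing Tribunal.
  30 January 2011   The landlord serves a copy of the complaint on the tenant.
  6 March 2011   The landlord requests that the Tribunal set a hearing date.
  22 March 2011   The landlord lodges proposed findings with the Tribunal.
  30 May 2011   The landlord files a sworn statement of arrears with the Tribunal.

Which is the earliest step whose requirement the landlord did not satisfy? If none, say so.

Step 1: 52 days after 4 November 2010 (when the violation is discovered) is 26 December 2010; 3 December 2010 is within that limit.
Step 2: the window is 5–13 days after 3 December 2010 (when the written notice is served), so 8 December 2010 through 16 December 2010; 15 December 2010 falls inside that range.
Step 3: 76 days after 15 December 2010 (when the cure demand is delivered) is 1 March 2011; 19 January 2011 is within that limit.
Step 4: the window is 9–54 days after 19 January 2011 (when the complaint is filed), so 28 January 2011 through 14 March 2011; done 30 January 2011 — within the window.
Step 5: 42 days after 4 March 2011 (end of the 33-day review period, which began when the complaint is served on 30 January 2011) is 15 April 2011; done 6 March 2011 — timely.
Step 6: the earliest permitted date is 10 days after 6 March 2011 (when a hearing date is requested), i.e. 16 March 2011; done 22 March 2011 — permitted.
Step 7: the earliest permitted date is 28 days after 12 April 2011 (end of the 21-day comment period, which began when the proposed findings are lodged on 22 March 2011), i.e. 10 May 2011; done 30 May 2011, after the minimum wait.

None — every step was satisfied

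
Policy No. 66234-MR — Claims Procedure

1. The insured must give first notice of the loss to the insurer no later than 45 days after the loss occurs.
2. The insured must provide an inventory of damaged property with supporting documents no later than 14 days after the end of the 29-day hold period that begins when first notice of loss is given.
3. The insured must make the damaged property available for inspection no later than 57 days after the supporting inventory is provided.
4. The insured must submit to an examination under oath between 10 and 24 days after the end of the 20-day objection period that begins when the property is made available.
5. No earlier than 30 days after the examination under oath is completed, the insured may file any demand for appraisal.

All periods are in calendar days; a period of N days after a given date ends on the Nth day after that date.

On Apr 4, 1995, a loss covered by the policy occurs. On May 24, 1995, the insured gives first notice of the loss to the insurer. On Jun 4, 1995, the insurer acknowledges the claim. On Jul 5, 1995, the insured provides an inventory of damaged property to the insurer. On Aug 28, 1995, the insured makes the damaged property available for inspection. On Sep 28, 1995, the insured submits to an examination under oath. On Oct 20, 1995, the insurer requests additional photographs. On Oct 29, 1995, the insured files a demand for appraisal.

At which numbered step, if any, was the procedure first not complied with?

Step 1 — counting 45 days from Apr 4, 1995 (when the loss occurs) gives a deadline of May 19, 1995; May 24, 1995 misses that deadline by 5 days.

Step 1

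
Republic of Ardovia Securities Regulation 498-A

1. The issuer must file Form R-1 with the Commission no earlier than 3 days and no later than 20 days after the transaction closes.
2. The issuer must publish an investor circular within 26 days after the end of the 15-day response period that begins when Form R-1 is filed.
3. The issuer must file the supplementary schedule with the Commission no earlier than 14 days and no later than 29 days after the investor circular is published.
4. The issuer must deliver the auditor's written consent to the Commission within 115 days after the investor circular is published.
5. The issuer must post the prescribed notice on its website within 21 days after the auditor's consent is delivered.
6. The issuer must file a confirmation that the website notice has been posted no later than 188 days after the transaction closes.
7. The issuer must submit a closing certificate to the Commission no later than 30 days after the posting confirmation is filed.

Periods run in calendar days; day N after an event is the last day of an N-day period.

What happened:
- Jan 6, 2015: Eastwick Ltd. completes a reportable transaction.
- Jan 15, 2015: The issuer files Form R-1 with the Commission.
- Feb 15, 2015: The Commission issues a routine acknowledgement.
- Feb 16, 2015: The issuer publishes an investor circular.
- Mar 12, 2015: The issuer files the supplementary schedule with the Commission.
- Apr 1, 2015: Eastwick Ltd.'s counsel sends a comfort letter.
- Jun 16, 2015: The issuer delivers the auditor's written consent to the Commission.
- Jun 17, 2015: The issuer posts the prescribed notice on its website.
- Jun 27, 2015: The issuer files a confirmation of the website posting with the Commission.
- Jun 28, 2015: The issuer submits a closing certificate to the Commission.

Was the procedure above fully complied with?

No

Step 1 — 3 and 20 days from Jan 6, 2015 (when the transaction closes) are Jan 9, 2015 and Jan 26, 2015 respectively; Jan 15, 2015 falls inside that range.
Step 2 — counting 26 days from Jan 30, 2015 (end of the 15-day response period, which began when Form R-1 is filed on Jan 15, 2015) gives a deadline of Feb 25, 2015; done Feb 16, 2015 — timely.
Step 3 — 14 and 29 days from Feb 16, 2015 (when the investor circular is published) are Mar 2, 2015 and Mar 17, 2015 respectively; done Mar 12, 2015 — within the window.
Step 4 — counting 115 days from Feb 16, 2015 (when the investor circular is published) gives a deadline of Jun 11, 2015; not done until Jun 16, 2015, 5 days after the deadline.
That is the first point of non-compliance.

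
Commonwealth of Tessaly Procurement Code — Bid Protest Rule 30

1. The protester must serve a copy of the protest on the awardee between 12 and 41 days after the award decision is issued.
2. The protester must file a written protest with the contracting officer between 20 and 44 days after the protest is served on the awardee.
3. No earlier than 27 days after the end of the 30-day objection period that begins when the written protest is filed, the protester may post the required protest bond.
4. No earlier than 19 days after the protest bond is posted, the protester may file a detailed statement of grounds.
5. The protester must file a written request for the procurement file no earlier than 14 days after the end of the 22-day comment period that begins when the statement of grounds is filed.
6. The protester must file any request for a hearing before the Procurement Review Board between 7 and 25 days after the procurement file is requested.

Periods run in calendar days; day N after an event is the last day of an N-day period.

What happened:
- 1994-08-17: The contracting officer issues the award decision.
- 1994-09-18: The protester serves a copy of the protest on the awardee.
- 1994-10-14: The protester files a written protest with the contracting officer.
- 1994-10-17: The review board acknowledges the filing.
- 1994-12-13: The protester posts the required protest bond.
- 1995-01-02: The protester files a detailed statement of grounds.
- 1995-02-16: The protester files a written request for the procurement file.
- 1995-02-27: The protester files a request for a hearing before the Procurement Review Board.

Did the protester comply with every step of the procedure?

Step 1: the window is 12–41 days after 1994-08-17 (when the award decision is issued), so 1994-08-29 through 1994-09-27; done 1994-09-18 — within the window.
Step 2: the window is 20–44 days after 1994-09-18 (when the protest is served on the awardee), so 1994-10-08 through 1994-11-01; 1994-10-14 falls inside that range.
Step 3: the earliest permitted date is 27 days after 1994-11-13 (end of the 30-day objection period, which began when the written protest is filed on 1994-10-14), i.e. 1994-12-10; done 1994-12-13 — permitted.
Step 4: the earliest permitted date is 19 days after 1994-12-13 (when the protest bond is posted), i.e. 1995-01-01; 1995-01-02 is on or after that date.
Step 5: the earliest permitted date is 14 days after 1995-01-24 (end of the 22-day comment period, which began when the statement of grounds is filed on 1995-01-02), i.e. 1995-02-07; done 1995-02-16, after the minimum wait.
Step 6: the window is 7–25 days after 1995-02-16 (when the procurement file is requested), so 1995-02-23 through 1995-03-13; 1995-02-27 falls inside that range.

Yes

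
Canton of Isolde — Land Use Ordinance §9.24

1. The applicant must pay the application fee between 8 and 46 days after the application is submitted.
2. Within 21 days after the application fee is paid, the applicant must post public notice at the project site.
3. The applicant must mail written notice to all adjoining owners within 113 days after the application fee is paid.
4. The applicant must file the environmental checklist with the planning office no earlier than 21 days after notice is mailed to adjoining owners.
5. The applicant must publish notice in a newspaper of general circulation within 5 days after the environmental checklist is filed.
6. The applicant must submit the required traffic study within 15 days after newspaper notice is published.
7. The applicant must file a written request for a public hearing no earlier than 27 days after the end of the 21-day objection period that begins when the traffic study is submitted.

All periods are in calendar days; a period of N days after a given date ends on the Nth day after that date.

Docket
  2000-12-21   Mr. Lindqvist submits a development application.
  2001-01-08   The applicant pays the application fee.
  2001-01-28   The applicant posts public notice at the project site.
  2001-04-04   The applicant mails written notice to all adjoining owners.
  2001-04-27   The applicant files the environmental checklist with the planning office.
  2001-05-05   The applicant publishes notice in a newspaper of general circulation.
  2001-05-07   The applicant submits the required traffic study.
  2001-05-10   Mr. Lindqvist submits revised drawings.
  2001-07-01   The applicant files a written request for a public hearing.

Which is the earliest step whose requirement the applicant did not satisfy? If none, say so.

Step 1 — 8 and 46 days from 2000-12-21 (when the application is submitted) are 2000-12-29 and 2001-02-05 respectively; 2001-01-08 falls inside that range.
Step 2 — counting 21 days from 2001-01-08 (when the application fee is paid) gives a deadline of 2001-01-29; done 2001-01-28 — timely.
Step 3 — counting 113 days from 2001-01-08 (when the application fee is paid) gives a deadline of 2001-05-01; completed 2001-04-04, before the deadline.
Step 4 — must wait 21 days from 2001-04-04 (when notice is mailed to adjoining owners), so not before 2001-04-25; 2001-04-27 is on or after that date.
Step 5 — counting 5 days from 2001-04-27 (when the environmental checklist is filed) gives a deadline of 2001-05-02; 2001-05-05 misses that deadline by 3 days.

Step 5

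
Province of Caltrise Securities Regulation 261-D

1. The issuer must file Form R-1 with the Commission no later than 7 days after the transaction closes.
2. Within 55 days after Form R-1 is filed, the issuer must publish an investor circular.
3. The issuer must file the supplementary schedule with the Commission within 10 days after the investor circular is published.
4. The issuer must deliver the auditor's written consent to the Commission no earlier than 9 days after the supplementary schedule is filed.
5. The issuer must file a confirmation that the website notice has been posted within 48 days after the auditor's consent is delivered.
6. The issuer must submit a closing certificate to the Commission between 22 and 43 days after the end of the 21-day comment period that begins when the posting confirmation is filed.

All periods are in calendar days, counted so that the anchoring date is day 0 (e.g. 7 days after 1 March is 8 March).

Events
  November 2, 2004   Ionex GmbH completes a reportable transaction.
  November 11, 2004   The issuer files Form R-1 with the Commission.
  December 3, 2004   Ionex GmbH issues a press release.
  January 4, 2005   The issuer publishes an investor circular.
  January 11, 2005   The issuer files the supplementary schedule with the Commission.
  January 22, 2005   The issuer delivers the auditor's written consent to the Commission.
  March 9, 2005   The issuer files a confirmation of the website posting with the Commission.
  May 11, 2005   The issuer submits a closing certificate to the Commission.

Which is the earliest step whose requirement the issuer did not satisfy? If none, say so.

Step 1 — counting 7 days from November 2, 2004 (when the transaction closes) gives a deadline of November 9, 2004; not done until November 11, 2004, 2 days after the deadline.

Step 1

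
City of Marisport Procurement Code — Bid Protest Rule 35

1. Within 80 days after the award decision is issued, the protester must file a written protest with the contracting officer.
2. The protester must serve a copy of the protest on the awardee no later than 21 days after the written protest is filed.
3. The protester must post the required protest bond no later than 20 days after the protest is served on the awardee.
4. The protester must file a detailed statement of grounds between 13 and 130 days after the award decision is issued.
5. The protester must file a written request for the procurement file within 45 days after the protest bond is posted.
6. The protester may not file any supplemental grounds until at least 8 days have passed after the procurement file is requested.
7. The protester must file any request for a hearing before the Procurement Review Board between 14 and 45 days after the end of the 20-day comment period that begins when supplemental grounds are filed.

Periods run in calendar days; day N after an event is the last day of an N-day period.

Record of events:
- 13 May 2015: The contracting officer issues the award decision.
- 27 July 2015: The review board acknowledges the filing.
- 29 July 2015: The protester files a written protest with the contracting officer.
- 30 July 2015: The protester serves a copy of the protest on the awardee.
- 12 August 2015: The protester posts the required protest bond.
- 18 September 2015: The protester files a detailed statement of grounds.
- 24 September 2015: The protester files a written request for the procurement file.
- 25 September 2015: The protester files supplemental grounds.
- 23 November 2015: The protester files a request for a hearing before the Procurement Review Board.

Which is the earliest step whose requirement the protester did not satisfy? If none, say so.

Step 1: 80 days after 13 May 2015 (when the award decision is issued) is 1 August 2015; completed 29 July 2015, before the deadline.
Step 2: 21 days after 29 July 2015 (when the written protest is filed) is 19 August 2015; done 30 July 2015 — timely.
Step 3: 20 days after 30 July 2015 (when the protest is served on the awardee) is 19 August 2015; completed 12 August 2015, before the deadline.
Step 4: the window is 13–130 days after 13 May 2015 (when the award decision is issued), so 26 May 2015 through 20 September 2015; done 18 September 2015, which is between those dates.
Step 5: 45 days after 12 August 2015 (when the protest bond is posted) is 26 September 2015; completed 24 September 2015, before the deadline.
Step 6: the earliest permitted date is 8 days after 24 September 2015 (when the procurement file is requested), i.e. 2 October 2015; acted on 25 September 2015, 7 days prematurely.
Later steps need not be reached.

Step 6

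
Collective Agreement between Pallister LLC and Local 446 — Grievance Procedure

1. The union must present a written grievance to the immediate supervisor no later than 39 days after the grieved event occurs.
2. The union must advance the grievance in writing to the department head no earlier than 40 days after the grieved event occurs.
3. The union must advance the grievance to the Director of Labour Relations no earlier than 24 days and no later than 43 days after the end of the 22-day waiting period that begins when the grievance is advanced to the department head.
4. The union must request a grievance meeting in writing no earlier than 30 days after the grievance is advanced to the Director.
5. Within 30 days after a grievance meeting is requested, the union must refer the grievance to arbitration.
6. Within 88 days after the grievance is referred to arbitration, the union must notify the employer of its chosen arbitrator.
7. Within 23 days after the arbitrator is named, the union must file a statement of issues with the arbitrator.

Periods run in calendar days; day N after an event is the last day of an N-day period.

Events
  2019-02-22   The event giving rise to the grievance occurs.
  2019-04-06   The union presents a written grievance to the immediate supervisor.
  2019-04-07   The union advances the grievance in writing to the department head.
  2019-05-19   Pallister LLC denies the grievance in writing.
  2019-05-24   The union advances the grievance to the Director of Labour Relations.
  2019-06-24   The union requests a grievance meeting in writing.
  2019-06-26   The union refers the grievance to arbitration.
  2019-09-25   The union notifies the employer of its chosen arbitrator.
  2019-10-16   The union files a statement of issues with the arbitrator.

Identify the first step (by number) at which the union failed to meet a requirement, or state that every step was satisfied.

Step 1 — counting 39 days from 2019-02-22 (when the grieved event occurs) gives a deadline of 2019-04-02; done 2019-04-06 — 4 days late.
The analysis stops there.

Step 1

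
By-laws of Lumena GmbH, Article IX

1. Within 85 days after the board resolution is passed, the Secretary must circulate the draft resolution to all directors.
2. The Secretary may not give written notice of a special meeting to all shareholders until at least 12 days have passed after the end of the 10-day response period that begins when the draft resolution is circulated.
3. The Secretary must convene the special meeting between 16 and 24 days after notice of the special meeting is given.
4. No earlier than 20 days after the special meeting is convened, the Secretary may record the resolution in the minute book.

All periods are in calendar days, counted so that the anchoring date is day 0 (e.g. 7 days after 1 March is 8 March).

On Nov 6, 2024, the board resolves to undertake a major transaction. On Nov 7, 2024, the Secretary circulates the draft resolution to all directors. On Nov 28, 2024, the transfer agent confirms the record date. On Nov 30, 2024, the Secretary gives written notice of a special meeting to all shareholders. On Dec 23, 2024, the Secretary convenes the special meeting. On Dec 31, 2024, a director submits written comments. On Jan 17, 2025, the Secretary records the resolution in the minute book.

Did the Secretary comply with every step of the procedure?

Step 1 — counting 85 days from Nov 6, 2024 (when the board resolution is passed) gives a deadline of Jan 30, 2025; completed Nov 7, 2024, before the deadline.
Step 2 — must wait 12 days from Nov 17, 2024 (end of the 10-day response period, which began when the draft resolution is circulated on Nov 7, 2024), so not before Nov 29, 2024; Nov 30, 2024 is on or after that date.
Step 3 — 16 and 24 days from Nov 30, 2024 (when notice of the special meeting is given) are Dec 16, 2024 and Dec 24, 2024 respectively; done Dec 23, 2024, which is between those dates.
Step 4 — must wait 20 days from Dec 23, 2024 (when the special meeting is convened), so not before Jan 12, 2025; Jan 17, 2025 is on or after that date.

Yes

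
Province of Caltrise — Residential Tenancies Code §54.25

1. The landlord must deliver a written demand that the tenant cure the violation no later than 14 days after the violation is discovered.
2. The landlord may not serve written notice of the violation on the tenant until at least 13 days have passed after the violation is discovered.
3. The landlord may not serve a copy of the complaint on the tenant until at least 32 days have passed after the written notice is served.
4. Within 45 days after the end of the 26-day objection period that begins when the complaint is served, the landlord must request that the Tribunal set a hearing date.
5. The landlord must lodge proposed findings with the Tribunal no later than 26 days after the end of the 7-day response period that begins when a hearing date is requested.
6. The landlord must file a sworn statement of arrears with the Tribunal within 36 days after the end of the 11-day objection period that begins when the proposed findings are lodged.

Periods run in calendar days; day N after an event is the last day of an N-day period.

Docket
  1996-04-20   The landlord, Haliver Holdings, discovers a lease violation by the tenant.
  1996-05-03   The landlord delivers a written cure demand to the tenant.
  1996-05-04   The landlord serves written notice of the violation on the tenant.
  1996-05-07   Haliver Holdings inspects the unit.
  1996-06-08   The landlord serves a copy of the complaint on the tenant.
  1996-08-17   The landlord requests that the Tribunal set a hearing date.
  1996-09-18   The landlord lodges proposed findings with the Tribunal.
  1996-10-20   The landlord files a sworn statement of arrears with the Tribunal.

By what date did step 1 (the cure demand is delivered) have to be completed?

1996-05-04

Step 1 runs from 1996-04-20, when the violation is discovered. 14 days after 1996-04-20 is 1996-05-04.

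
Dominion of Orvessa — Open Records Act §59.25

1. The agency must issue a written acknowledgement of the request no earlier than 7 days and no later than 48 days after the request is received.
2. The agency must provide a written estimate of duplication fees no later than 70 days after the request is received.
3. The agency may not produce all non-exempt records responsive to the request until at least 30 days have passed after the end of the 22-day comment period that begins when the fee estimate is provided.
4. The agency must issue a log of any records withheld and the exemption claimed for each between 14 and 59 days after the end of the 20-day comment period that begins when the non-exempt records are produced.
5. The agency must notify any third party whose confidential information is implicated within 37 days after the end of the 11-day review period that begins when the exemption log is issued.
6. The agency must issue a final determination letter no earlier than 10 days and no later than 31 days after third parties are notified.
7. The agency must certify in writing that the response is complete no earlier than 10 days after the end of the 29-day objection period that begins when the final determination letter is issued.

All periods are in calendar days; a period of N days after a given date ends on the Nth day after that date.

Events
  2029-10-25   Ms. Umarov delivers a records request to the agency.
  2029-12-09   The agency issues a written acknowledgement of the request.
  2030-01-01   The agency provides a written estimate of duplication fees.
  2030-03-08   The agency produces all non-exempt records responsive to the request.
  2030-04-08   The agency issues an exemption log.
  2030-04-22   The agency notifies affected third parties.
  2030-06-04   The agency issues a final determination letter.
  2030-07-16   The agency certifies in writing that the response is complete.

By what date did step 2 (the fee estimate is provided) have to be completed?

2030-01-03

Step 2 runs from 2029-10-25, when the request is received. 70 days after 2029-10-25 is 2030-01-03.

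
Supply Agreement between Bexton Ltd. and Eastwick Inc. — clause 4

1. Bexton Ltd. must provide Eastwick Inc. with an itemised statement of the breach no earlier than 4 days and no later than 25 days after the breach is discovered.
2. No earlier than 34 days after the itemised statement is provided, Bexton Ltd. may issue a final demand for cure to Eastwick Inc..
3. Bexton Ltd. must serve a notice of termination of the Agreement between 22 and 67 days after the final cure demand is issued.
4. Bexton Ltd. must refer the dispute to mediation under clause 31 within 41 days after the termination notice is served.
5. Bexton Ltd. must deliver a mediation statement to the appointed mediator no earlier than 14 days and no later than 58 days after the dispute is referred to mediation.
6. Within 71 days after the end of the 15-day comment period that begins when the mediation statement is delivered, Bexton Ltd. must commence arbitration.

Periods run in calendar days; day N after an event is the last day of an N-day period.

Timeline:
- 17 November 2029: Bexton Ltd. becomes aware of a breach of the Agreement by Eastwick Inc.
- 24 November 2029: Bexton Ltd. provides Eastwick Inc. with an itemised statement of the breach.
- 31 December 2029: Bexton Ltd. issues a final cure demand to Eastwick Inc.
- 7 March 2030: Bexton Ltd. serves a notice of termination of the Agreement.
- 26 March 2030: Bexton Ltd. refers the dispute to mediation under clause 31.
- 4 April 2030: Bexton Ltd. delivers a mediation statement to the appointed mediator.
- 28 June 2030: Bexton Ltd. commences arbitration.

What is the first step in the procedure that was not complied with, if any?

(1) the permitted window runs from 17 November 2029 + 4 = 21 November 2029 to 17 November 2029 + 25 = 12 December 2029; done 24 November 2029 — within the window.
(2) permitted from 24 November 2029 + 34 days = 28 December 2029 onward; done 31 December 2029 — permitted.
(3) the permitted window runs from 31 December 2029 + 22 = 22 January 2030 to 31 December 2029 + 67 = 8 March 2030; 7 March 2030 falls inside that range.
(4) due by 7 March 2030 + 41 days = 17 April 2030; 26 March 2030 is within that limit.
(5) the permitted window runs from 26 March 2030 + 14 = 9 April 2030 to 26 March 2030 + 58 = 23 May 2030; 4 April 2030 is 5 days too early.

Step 5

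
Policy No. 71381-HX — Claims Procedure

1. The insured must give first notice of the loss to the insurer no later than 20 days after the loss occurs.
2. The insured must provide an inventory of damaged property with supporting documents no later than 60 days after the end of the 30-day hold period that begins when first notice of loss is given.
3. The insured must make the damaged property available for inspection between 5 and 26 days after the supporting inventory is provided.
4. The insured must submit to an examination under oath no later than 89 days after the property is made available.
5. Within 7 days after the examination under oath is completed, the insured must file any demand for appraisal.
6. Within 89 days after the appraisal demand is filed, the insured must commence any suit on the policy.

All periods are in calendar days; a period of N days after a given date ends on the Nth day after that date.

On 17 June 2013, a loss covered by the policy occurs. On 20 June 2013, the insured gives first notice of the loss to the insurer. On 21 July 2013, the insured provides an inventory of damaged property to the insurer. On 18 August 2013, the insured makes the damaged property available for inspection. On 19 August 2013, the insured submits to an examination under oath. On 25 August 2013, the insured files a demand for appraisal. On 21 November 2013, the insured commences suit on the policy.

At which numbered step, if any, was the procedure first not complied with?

Step 1 — counting 20 days from 17 June 2013 (when the loss occurs) gives a deadline of 7 July 2013; 20 June 2013 is within that limit.
Step 2 — counting 60 days from 20 July 2013 (end of the 30-day hold period, which began when first notice of loss is given on 20 June 2013) gives a deadline of 18 September 2013; 21 July 2013 is within that limit.
Step 3 — 5 and 26 days from 21 July 2013 (when the supporting inventory is provided) are 26 July 2013 and 16 August 2013 respectively; 18 August 2013 is 2 days past the end of the window.
That is the first point of non-compliance.

Step 3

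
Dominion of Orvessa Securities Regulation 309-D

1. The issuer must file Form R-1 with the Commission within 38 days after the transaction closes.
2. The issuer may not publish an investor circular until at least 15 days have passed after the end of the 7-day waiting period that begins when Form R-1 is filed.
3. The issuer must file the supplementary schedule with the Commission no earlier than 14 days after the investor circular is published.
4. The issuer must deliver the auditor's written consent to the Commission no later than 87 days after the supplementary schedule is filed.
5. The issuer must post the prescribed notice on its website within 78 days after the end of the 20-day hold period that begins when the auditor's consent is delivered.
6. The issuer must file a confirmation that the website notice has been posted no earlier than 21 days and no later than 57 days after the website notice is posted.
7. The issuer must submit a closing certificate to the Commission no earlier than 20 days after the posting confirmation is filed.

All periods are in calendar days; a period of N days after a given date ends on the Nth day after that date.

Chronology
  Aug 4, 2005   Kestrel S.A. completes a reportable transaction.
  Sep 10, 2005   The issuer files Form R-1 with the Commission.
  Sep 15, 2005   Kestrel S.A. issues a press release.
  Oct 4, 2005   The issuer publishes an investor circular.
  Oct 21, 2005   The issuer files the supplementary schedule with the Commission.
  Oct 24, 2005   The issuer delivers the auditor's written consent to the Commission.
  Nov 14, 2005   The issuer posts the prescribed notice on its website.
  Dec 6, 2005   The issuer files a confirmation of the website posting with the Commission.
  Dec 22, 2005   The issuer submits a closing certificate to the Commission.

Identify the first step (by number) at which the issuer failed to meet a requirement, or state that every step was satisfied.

(1) due by Aug 4, 2005 + 38 days = Sep 11, 2005; done Sep 10, 2005 — timely.
(2) permitted from Sep 17, 2005 + 15 days = Oct 2, 2005 onward; Oct 4, 2005 is on or after that date.
(3) permitted from Oct 4, 2005 + 14 days = Oct 18, 2005 onward; done Oct 21, 2005, after the minimum wait.
(4) due by Oct 21, 2005 + 87 days = Jan 16, 2006; done Oct 24, 2005 — timely.
(5) due by Nov 13, 2005 + 78 days = Jan 30, 2006; done Nov 14, 2005 — timely.
(6) the permitted window runs from Nov 14, 2005 + 21 = Dec 5, 2005 to Nov 14, 2005 + 57 = Jan 10, 2006; done Dec 6, 2005 — within the window.
(7) permitted from Dec 6, 2005 + 20 days = Dec 26, 2005 onward; acted on Dec 22, 2005, 4 days prematurely.
Later steps need not be reached.

Step 7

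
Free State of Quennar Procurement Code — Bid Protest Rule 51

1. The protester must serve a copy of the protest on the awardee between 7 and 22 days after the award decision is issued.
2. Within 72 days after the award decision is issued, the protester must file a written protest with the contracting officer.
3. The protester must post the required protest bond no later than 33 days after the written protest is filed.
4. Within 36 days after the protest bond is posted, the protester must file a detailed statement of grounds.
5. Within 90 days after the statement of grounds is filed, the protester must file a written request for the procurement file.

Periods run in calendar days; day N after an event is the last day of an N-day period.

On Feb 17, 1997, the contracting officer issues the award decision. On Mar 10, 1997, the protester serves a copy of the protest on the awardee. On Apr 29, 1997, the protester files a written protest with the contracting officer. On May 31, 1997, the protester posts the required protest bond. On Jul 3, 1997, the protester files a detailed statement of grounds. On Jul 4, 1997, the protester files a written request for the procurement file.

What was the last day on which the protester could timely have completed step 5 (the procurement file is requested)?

Oct 1, 1997

Step 5 runs from Jul 3, 1997, when the statement of grounds is filed. 90 days after Jul 3, 1997 is Oct 1, 1997.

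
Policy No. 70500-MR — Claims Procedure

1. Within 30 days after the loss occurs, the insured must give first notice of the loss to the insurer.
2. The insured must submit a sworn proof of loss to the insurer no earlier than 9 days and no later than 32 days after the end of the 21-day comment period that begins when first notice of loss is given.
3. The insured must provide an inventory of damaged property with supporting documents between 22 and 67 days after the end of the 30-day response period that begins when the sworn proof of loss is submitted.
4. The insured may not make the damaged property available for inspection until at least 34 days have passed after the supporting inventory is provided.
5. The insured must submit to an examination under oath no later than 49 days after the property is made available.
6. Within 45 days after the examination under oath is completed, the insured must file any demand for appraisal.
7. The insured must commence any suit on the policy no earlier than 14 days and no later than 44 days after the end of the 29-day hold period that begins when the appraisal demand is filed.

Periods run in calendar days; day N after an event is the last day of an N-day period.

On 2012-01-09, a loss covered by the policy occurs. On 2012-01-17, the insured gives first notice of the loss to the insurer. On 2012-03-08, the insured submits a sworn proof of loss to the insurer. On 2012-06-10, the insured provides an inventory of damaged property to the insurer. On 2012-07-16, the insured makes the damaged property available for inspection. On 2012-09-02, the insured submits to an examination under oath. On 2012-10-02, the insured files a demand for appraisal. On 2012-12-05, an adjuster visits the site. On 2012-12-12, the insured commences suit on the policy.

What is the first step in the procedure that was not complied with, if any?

(1) due by 2012-01-09 + 30 days = 2012-02-08; 2012-01-17 is within that limit.
(2) the permitted window runs from 2012-02-07 + 9 = 2012-02-16 to 2012-02-07 + 32 = 2012-03-10; done 2012-03-08 — within the window.
(3) the permitted window runs from 2012-04-07 + 22 = 2012-04-29 to 2012-04-07 + 67 = 2012-06-13; 2012-06-10 falls inside that range.
(4) permitted from 2012-06-10 + 34 days = 2012-07-14 onward; done 2012-07-16, after the minimum wait.
(5) due by 2012-07-16 + 49 days = 2012-09-03; completed 2012-09-02, before the deadline.
(6) due by 2012-09-02 + 45 days = 2012-10-17; done 2012-10-02 — timely.
(7) the permitted window runs from 2012-10-31 + 14 = 2012-11-14 to 2012-10-31 + 44 = 2012-12-14; done 2012-12-12 — within the window.

None — every step was satisfied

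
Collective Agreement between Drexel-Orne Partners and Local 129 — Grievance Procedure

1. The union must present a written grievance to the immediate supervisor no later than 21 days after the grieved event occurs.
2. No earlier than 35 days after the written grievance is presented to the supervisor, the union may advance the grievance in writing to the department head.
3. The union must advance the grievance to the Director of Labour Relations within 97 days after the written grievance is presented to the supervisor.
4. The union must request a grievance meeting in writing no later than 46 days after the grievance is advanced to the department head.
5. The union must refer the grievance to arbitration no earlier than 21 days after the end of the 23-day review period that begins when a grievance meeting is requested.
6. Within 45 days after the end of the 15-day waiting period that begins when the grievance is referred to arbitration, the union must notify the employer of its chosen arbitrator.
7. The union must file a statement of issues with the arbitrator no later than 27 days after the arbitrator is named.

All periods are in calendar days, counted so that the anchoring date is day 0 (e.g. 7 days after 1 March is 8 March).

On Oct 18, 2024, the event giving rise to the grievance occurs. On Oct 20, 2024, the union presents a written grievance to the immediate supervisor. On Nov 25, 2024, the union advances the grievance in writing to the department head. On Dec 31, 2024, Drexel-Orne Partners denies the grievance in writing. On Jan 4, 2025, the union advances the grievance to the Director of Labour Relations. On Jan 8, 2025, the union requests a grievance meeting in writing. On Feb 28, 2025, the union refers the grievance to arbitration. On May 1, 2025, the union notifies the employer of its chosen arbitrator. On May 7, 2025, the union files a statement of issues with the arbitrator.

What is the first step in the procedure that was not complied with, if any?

Step 1 — counting 21 days from Oct 18, 2024 (when the grieved event occurs) gives a deadline of Nov 8, 2024; done Oct 20, 2024 — timely.
Step 2 — must wait 35 days from Oct 20, 2024 (when the written grievance is presented to the supervisor), so not before Nov 24, 2024; done Nov 25, 2024 — permitted.
Step 3 — counting 97 days from Oct 20, 2024 (when the written grievance is presented to the supervisor) gives a deadline of Jan 25, 2025; done Jan 4, 2025 — timely.
Step 4 — counting 46 days from Nov 25, 2024 (when the grievance is advanced to the department head) gives a deadline of Jan 10, 2025; done Jan 8, 2025 — timely.
Step 5 — must wait 21 days from Jan 31, 2025 (end of the 23-day review period, which began when a grievance meeting is requested on Jan 8, 2025), so not before Feb 21, 2025; done Feb 28, 2025, after the minimum wait.
Step 6 — counting 45 days from Mar 15, 2025 (end of the 15-day waiting period, which began when the grievance is referred to arbitration on Feb 28, 2025) gives a deadline of Apr 29, 2025; done May 1, 2025 — 2 days late.
No need to go further; step 6 was not satisfied.

Step 6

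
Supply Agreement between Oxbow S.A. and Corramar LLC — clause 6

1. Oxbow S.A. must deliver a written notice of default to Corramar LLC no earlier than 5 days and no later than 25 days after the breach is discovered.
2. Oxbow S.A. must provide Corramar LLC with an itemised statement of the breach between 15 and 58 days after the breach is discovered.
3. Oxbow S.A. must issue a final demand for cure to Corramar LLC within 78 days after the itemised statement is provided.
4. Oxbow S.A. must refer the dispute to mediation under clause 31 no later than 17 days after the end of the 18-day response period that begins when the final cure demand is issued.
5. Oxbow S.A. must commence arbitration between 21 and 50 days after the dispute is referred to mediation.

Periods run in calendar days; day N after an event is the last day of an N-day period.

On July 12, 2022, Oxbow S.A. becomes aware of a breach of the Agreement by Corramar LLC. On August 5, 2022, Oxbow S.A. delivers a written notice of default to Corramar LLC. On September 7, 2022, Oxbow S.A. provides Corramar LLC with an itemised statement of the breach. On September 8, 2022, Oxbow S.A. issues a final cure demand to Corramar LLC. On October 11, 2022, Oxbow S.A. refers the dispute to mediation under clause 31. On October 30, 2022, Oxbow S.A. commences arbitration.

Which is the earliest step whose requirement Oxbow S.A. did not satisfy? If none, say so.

Step 5

(1) the permitted window runs from July 12, 2022 + 5 = July 17, 2022 to July 12, 2022 + 25 = August 6, 2022; done August 5, 2022 — within the window.
(2) the permitted window runs from July 12, 2022 + 15 = July 27, 2022 to July 12, 2022 + 58 = September 8, 2022; done September 7, 2022 — within the window.
(3) due by September 7, 2022 + 78 days = November 24, 2022; completed September 8, 2022, before the deadline.
(4) due by September 26, 2022 + 17 days = October 13, 2022; done October 11, 2022 — timely.
(5) the permitted window runs from October 11, 2022 + 21 = November 1, 2022 to October 11, 2022 + 50 = November 30, 2022; October 30, 2022 is 2 days too early.
That is the first point of non-compliance.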